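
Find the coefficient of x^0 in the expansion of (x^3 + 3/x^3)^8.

General term: C(8,j)·(x^3)^j·(3/x^3)^(8-j), with x-exponent 3j − 3(8−j) = 6j − 24.
Set 6j − 24 = 0: j = 4.
C(8,4) = 70; 1^4 = 1; 3^4 = 81.
Coefficient = 70 · 1 · 81 = 5670.

5670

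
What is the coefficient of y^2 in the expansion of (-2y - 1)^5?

-40

The general term is C(5,j)·(-2y)^j·(-1)^(5-j); the y^2 term has j = 2.
C(5,2) = 10.
Coefficient = C(5,2) · (-2)^2 · (-1)^3 = 10 · 4 · (-1) = -40.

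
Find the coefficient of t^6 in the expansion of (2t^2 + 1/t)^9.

4032

General term: C(9,j)·(2t^2)^j·(1/t)^(9-j), with t-exponent 2j − 1(9−j) = 3j − 9.
Set 3j − 9 = 6: j = 5.
C(9,5) = 126; 2^5 = 32; 1^4 = 1.
Coefficient = 126 · 32 · 1 = 4032.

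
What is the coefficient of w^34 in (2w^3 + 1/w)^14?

General term: C(14,j)·(2w^3)^j·(1/w)^(14-j), with w-exponent 3j − 1(14−j) = 4j − 14.
Set 4j − 14 = 34: j = 12.
C(14,12) = 91; 2^12 = 4096; 1^2 = 1.
Coefficient = 91 · 4096 · 1 = 372736.

372736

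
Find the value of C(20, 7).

77520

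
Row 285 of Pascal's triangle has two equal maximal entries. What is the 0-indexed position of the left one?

142

For odd n = 285, C(285,i) peaks at i = (n−1)/2 and (n+1)/2; the smaller is 142.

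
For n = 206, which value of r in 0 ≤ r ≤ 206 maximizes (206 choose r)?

C(206,r) is maximized at r = 206/2 = 103.

103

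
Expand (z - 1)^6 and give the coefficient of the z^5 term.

The general term is C(6,j)·(z)^j·(-1)^(6-j); the z^5 term has j = 5.
C(6,5) = 6.
Coefficient = C(6,5) · (-1)^1 = 6 · (-1) = -6.

-6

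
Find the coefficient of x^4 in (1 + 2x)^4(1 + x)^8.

1462

Coefficient of x^4 = Σ_{j} C(4,j)·2^j·C(8,4-j)·1^(4-j) for j from 0 to 4.
= 70 + 448 + 672 + 256 + 16 = 1462.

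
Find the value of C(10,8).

C(10,8) = C(10,2) by symmetry.
C(10,2) = (10·9) / 2! = 90 / 2 = 45.

45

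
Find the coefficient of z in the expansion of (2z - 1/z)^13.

219648

General term: C(13,j)·(2z)^j·(-1/z)^(13-j), with z-exponent 1j − 1(13−j) = 2j − 13.
Set 2j − 13 = 1: j = 7.
C(13,7) = 1716; 2^7 = 128; (-1)^6 = 1.
Coefficient = 1716 · 128 · 1 = 219648.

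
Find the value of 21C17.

C(21,17) = C(21,4) by symmetry.
C(21,4) = (21·20·19·18) / 4! = 143640 / 24 = 5985.

5985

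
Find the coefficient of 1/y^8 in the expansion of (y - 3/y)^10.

General term: C(10,j)·(y)^j·(-3/y)^(10-j), with y-exponent 1j − 1(10−j) = 2j − 10.
Set 2j − 10 = -8: j = 1.
C(10,1) = 10; 1^1 = 1; (-3)^9 = -19683.
Coefficient = 10 · 1 · (-19683) = -196830.

-196830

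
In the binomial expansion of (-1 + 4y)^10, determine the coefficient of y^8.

The general term is C(10,j)·(-1)^j·(4y)^(10-j); the y^8 term has j = 2.
C(10,2) = 45.
Coefficient = C(10,2) · 4^8 = 45 · 65536 = 2949120.

2949120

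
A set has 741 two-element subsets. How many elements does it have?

n(n−1)/2 = 741 ⇒ n(n−1) = 1482. Since 39·38 = 1482, n = 39.

39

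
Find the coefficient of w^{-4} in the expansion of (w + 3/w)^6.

1458

General term: C(6,j)·(w)^j·(3/w)^(6-j), with w-exponent 1j − 1(6−j) = 2j − 6.
Set 2j − 6 = -4: j = 1.
C(6,1) = 6; 1^1 = 1; 3^5 = 243.
Coefficient = 6 · 1 · 243 = 1458.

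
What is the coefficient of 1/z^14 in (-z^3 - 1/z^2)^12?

General term: C(12,j)·(-z^3)^j·(-1/z^2)^(12-j), with z-exponent 3j − 2(12−j) = 5j − 24.
Set 5j − 24 = -14: j = 2.
C(12,2) = 66; (-1)^2 = 1; (-1)^10 = 1.
Coefficient = 66 · 1 · 1 = 66.

66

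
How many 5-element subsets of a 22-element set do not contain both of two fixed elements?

All 5-subsets: C(22,5) = 26334. Those containing both fixed elements: C(20,3) = 1140.
26334 − 1140 = 25194.

25194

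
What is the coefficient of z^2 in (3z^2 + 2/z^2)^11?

10777536

General term: C(11,j)·(3z^2)^j·(2/z^2)^(11-j), with z-exponent 2j − 2(11−j) = 4j − 22.
Set 4j − 22 = 2: j = 6.
C(11,6) = 462; 3^6 = 729; 2^5 = 32.
Coefficient = 462 · 729 · 32 = 10777536.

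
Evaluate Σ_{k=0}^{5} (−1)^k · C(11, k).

The partial alternating sum Σ_{k=0}^{5} (−1)^k C(11,k) = (−1)^5 C(10,5) = -252.

-252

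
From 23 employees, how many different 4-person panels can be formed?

This is C(23,4) = 8855.

8855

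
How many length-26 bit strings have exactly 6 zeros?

230230

Choose the 6 positions: C(26,6) = 230230.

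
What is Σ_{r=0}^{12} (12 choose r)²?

By Vandermonde's identity, Σ C(12,r)² = C(24,12) = 2704156.

2704156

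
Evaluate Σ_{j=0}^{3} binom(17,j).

1 + 17 + 136 + 680 = 834.

834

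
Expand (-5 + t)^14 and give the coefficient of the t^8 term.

The general term is C(14,j)·(-5)^j·(t)^(14-j); the t^8 term has j = 6.
C(14,6) = 3003.
Coefficient = C(14,6) · (-5)^6 = 3003 · 15625 = 46921875.

46921875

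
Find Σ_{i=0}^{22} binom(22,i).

4194304

Setting x = 1 in (1+x)^22 gives Σ C(22,i) = 2^22 = 4194304.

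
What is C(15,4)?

C(15,4) = (15·14·13·12) / 4! = 32760 / 24 = 1365.

1365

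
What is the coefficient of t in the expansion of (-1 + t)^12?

The general term is C(12,j)·(-1)^j·(t)^(12-j); the t^1 term has j = 11.
C(12,11) = 12.
Coefficient = C(12,11) · (-1)^11 = 12 · (-1) = -12.

-12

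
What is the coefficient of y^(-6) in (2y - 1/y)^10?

180

General term: C(10,j)·(2y)^j·(-1/y)^(10-j), with y-exponent 1j − 1(10−j) = 2j − 10.
Set 2j − 10 = -6: j = 2.
C(10,2) = 45; 2^2 = 4; (-1)^8 = 1.
Coefficient = 45 · 4 · 1 = 180.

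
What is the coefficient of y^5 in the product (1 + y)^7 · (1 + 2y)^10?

58765

Coefficient of y^5 = Σ_{j} C(7,j)·1^j·C(10,5-j)·2^(5-j) for j from 0 to 5.
= 8064 + 23520 + 20160 + 6300 + 700 + 21 = 58765.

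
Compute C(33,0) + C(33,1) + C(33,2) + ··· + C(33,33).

8589934592

The entries of row 33 sum to 2^33 = 8589934592.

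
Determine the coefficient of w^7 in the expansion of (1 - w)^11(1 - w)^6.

Coefficient of w^7 = Σ_{j} C(11,j)·(-1)^j·C(6,7-j)·(-1)^(7-j) for j from 1 to 7.
= (-11) + (-330) + (-2475) + (-6600) + (-6930) + (-2772) + (-330) = -19448.

-19448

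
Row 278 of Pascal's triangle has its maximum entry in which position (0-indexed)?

139

C(278,r) is maximized at r = 278/2 = 139.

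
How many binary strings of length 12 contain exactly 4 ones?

495

Choose the 4 positions: C(12,4) = 495.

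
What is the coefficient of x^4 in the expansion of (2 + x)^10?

13440

The general term is C(10,j)·(2)^j·(x)^(10-j); the x^4 term has j = 6.
C(10,6) = 210.
Coefficient = C(10,6) · 2^6 = 210 · 64 = 13440.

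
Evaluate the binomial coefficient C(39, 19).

C(39,19) = (39·38·37·36·35·34·33·32·31·30·29·28·27·26·25·24·23·22·21) / 19! = 8384177419658927035269120000 / 121645100408832000 = 68923264410.

68923264410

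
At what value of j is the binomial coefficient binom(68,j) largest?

C(68,j) is maximized at j = 68/2 = 34.

34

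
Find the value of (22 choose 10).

C(22,10) = (22·21·20·19·18·17·16·15·14·13) / 10! = 2346549004800 / 3628800 = 646646.

646646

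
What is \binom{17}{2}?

C(17,2) = (17·16) / 2! = 272 / 2 = 136.

136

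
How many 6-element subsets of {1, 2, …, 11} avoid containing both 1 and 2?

336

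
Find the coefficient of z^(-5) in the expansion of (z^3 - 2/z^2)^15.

3075072

General term: C(15,j)·(z^3)^j·(-2/z^2)^(15-j), with z-exponent 3j − 2(15−j) = 5j − 30.
Set 5j − 30 = -5: j = 5.
C(15,5) = 3003; 1^5 = 1; (-2)^10 = 1024.
Coefficient = 3003 · 1 · 1024 = 3075072.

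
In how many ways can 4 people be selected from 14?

This is C(14,4) = 1001.

1001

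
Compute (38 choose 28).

C(38,28) = C(38,10) by symmetry.
C(38,10) = (38·37·36·35·34·33·32·31·30·29) / 10! = 1715456253772800 / 3628800 = 472733756.

472733756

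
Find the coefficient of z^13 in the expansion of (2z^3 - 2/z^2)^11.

675840

General term: C(11,j)·(2z^3)^j·(-2/z^2)^(11-j), with z-exponent 3j − 2(11−j) = 5j − 22.
Set 5j − 22 = 13: j = 7.
C(11,7) = 330; 2^7 = 128; (-2)^4 = 16.
Coefficient = 330 · 128 · 16 = 675840.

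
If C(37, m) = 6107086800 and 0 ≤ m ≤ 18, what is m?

14

C(37,m) increases on 0 ≤ m ≤ 18. C(37,13) = 3562467300 and C(37,14) = 6107086800, so m = 14.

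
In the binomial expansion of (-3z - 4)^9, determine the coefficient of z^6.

The general term is C(9,j)·(-3z)^j·(-4)^(9-j); the z^6 term has j = 6.
C(9,6) = 84.
Coefficient = C(9,6) · (-3)^6 · (-4)^3 = 84 · 729 · (-64) = -3919104.

-3919104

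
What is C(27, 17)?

C(27,17) = C(27,10) by symmetry.
C(27,10) = (27·26·25·24·23·22·21·20·19·18) / 10! = 30613591008000 / 3628800 = 8436285.

8436285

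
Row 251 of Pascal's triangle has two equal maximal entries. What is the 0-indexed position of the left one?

For odd n = 251, C(251,i) peaks at i = (n−1)/2 and (n+1)/2; the smaller is 125.

125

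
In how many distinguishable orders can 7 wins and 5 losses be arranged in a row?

792

Choose positions for the wins: C(12,7) = 792.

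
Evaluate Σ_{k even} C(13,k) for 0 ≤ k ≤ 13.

4096

Half of (1+1)^13 + (1−1)^13 gives the even-index sum: 2^12 = 4096.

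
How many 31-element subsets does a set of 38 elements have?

C(38,31) = C(38,7) by symmetry.
C(38,7) = (38·37·36·35·34·33·32) / 7! = 63606090240 / 5040 = 12620256.

12620256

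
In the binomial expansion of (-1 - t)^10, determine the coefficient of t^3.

120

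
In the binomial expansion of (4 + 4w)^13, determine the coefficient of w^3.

19193135104

The general term is C(13,j)·(4)^j·(4w)^(13-j); the w^3 term has j = 10.
C(13,10) = 286.
Coefficient = C(13,10) · 4^10 · 4^3 = 286 · 1048576 · 64 = 19193135104.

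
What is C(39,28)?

C(39,28) = C(39,11) by symmetry.
C(39,11) = (39·38·37·36·35·34·33·32·31·30·29) / 11! = 66902793897139200 / 39916800 = 1676056044.

1676056044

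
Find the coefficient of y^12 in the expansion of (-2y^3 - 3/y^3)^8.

16128

General term: C(8,j)·(-2y^3)^j·(-3/y^3)^(8-j), with y-exponent 3j − 3(8−j) = 6j − 24.
Set 6j − 24 = 12: j = 6.
C(8,6) = 28; (-2)^6 = 64; (-3)^2 = 9.
Coefficient = 28 · 64 · 9 = 16128.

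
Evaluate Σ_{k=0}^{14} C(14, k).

16384

Setting x = 1 in (1+x)^14 gives Σ C(14,k) = 2^14 = 16384.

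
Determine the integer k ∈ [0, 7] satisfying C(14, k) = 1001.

4

C(14,k) increases on 0 ≤ k ≤ 7. C(14,3) = 364 and C(14,4) = 1001, so k = 4.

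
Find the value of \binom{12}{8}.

495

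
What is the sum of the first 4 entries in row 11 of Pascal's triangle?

232

1 + 11 + 55 + 165 = 232.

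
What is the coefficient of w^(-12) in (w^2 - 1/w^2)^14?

General term: C(14,j)·(w^2)^j·(-1/w^2)^(14-j), with w-exponent 2j − 2(14−j) = 4j − 28.
Set 4j − 28 = -12: j = 4.
C(14,4) = 1001; 1^4 = 1; (-1)^10 = 1.
Coefficient = 1001 · 1 · 1 = 1001.

1001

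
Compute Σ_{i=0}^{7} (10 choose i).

968

1 + 10 + 45 + 120 + 210 + 252 + 210 + 120 = 968.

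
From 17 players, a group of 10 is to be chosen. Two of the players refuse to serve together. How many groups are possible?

13013

All 10-subsets: C(17,10) = 19448. Those containing both fixed elements: C(15,8) = 6435.
19448 − 6435 = 13013.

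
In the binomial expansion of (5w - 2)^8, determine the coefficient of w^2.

The general term is C(8,j)·(5w)^j·(-2)^(8-j); the w^2 term has j = 2.
C(8,2) = 28.
Coefficient = C(8,2) · 5^2 · (-2)^6 = 28 · 25 · 64 = 44800.

44800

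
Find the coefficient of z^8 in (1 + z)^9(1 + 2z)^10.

1871145

Coefficient of z^8 = Σ_{j} C(9,j)·1^j·C(10,8-j)·2^(8-j) for j from 0 to 8.
= 11520 + 138240 + 483840 + 677376 + 423360 + 120960 + 15120 + 720 + 9 = 1871145.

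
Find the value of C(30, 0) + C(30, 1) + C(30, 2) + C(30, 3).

4526

1 + 30 + 435 + 4060 = 4526.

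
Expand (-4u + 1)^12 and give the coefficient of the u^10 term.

The general term is C(12,j)·(-4u)^j·(1)^(12-j); the u^10 term has j = 10.
C(12,10) = 66.
Coefficient = C(12,10) · (-4)^10 = 66 · 1048576 = 69206016.

69206016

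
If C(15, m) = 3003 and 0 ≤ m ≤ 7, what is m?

5

C(15,m) increases on 0 ≤ m ≤ 7. C(15,4) = 1365 and C(15,5) = 3003, so m = 5.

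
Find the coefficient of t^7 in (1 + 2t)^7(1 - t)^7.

Coefficient of t^7 = Σ_{j} C(7,j)·2^j·C(7,7-j)·(-1)^(7-j) for j from 0 to 7.
= (-1) + 98 + (-1764) + 9800 + (-19600) + 14112 + (-3136) + 128 = -363.

-363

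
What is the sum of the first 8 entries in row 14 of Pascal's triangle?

9908

1 + 14 + 91 + 364 + 1001 + 2002 + 3003 + 3432 = 9908.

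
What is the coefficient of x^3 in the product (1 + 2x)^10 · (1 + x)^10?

Coefficient of x^3 = Σ_{j} C(10,j)·2^j·C(10,3-j)·1^(3-j) for j from 0 to 3.
= 120 + 900 + 1800 + 960 = 3780.

3780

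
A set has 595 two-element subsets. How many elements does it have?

35

n(n−1)/2 = 595 ⇒ n(n−1) = 1190. Since 35·34 = 1190, n = 35.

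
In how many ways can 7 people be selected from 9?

This is C(9,7) = 36.

36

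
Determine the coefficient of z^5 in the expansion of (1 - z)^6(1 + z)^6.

0

Coefficient of z^5 = Σ_{j} C(6,j)·(-1)^j·C(6,5-j)·1^(5-j) for j from 0 to 5.
= 6 + (-90) + 300 + (-300) + 90 + (-6) = 0.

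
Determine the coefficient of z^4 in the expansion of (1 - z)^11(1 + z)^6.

-40

Coefficient of z^4 = Σ_{j} C(11,j)·(-1)^j·C(6,4-j)·1^(4-j) for j from 0 to 4.
= 15 + (-220) + 825 + (-990) + 330 = -40.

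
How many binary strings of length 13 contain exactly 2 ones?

Choose the 2 positions: C(13,2) = 78.

78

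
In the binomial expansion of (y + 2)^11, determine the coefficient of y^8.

The general term is C(11,j)·(y)^j·(2)^(11-j); the y^8 term has j = 8.
C(11,8) = 165.
Coefficient = C(11,8) · 2^3 = 165 · 8 = 1320.

1320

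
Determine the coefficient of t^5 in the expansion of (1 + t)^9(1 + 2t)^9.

Coefficient of t^5 = Σ_{j} C(9,j)·1^j·C(9,5-j)·2^(5-j) for j from 0 to 5.
= 4032 + 18144 + 24192 + 12096 + 2268 + 126 = 60858.

60858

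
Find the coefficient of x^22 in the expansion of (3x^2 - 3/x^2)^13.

-20726199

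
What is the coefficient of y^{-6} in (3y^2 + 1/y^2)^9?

General term: C(9,j)·(3y^2)^j·(1/y^2)^(9-j), with y-exponent 2j − 2(9−j) = 4j − 18.
Set 4j − 18 = -6: j = 3.
C(9,3) = 84; 3^3 = 27; 1^6 = 1.
Coefficient = 84 · 27 · 1 = 2268.

2268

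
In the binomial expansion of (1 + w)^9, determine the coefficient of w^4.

The general term is C(9,j)·(1)^j·(w)^(9-j); the w^4 term has j = 5.
C(9,5) = 126.
Coefficient = C(9,5) = 126.

126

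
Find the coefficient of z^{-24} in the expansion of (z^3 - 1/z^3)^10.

General term: C(10,j)·(z^3)^j·(-1/z^3)^(10-j), with z-exponent 3j − 3(10−j) = 6j − 30.
Set 6j − 30 = -24: j = 1.
C(10,1) = 10; 1^1 = 1; (-1)^9 = -1.
Coefficient = 10 · 1 · (-1) = -10.

-10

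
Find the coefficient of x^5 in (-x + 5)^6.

The general term is C(6,j)·(-x)^j·(5)^(6-j); the x^5 term has j = 5.
C(6,5) = 6.
Coefficient = C(6,5) · (-1)^5 · 5^1 = 6 · (-1) · 5 = -30.

-30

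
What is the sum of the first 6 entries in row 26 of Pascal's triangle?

83682

1 + 26 + 325 + 2600 + 14950 + 65780 = 83682.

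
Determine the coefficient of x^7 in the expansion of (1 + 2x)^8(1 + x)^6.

68464

Coefficient of x^7 = Σ_{j} C(8,j)·2^j·C(6,7-j)·1^(7-j) for j from 1 to 7.
= 16 + 672 + 6720 + 22400 + 26880 + 10752 + 1024 = 68464.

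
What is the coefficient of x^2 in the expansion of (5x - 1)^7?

The general term is C(7,j)·(5x)^j·(-1)^(7-j); the x^2 term has j = 2.
C(7,2) = 21.
Coefficient = C(7,2) · 5^2 · (-1)^5 = 21 · 25 · (-1) = -525.

-525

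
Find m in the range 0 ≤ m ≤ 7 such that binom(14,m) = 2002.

C(14,m) increases on 0 ≤ m ≤ 7. C(14,4) = 1001 and C(14,5) = 2002, so m = 5.

5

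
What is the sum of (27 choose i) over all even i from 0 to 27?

Half of (1+1)^27 + (1−1)^27 gives the even-index sum: 2^26 = 67108864.

67108864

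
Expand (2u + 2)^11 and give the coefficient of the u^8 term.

The general term is C(11,j)·(2u)^j·(2)^(11-j); the u^8 term has j = 8.
C(11,8) = 165.
Coefficient = C(11,8) · 2^8 · 2^3 = 165 · 256 · 8 = 337920.

337920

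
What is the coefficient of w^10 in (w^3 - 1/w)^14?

3003

General term: C(14,j)·(w^3)^j·(-1/w)^(14-j), with w-exponent 3j − 1(14−j) = 4j − 14.
Set 4j − 14 = 10: j = 6.
C(14,6) = 3003; 1^6 = 1; (-1)^8 = 1.
Coefficient = 3003 · 1 · 1 = 3003.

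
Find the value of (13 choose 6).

1716

C(13,6) = (13·12·11·10·9·8) / 6! = 1235520 / 720 = 1716.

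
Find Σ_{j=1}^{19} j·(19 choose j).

Differentiating (1+x)^19 and setting x=1: Σ j·C(19,j) = 19·2^18 = 4980736.

4980736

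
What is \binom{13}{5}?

C(13,5) = (13·12·11·10·9) / 5! = 154440 / 120 = 1287.

1287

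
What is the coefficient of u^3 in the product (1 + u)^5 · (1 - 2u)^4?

Coefficient of u^3 = Σ_{j} C(5,j)·1^j·C(4,3-j)·(-2)^(3-j) for j from 0 to 3.
= (-32) + 120 + (-80) + 10 = 18.

18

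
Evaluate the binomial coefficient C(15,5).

C(15,5) = (15·14·13·12·11) / 5! = 360360 / 120 = 3003.

3003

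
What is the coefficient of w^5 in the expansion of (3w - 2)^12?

The general term is C(12,j)·(3w)^j·(-2)^(12-j); the w^5 term has j = 5.
C(12,5) = 792.
Coefficient = C(12,5) · 3^5 · (-2)^7 = 792 · 243 · (-128) = -24634368.

-24634368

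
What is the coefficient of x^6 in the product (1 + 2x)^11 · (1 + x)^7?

298305

Coefficient of x^6 = Σ_{j} C(11,j)·2^j·C(7,6-j)·1^(6-j) for j from 0 to 6.
= 7 + 462 + 7700 + 46200 + 110880 + 103488 + 29568 = 298305.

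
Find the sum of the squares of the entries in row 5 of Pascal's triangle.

Σ C(5,r)² is the coefficient of x^5 in (1+x)^5(1+x)^5 = (1+x)^10, i.e. C(10,5) = 252.

252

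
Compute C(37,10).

348330136

C(37,10) = (37·36·35·34·33·32·31·30·29·28) / 10! = 1264020397516800 / 3628800 = 348330136.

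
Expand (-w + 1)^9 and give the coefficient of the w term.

-9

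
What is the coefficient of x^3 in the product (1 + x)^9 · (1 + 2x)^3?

Coefficient of x^3 = Σ_{j} C(9,j)·1^j·C(3,3-j)·2^(3-j) for j from 0 to 3.
= 8 + 108 + 216 + 84 = 416.

416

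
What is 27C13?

20058300

C(27,13) = (27·26·25·24·23·22·21·20·19·18·17·16·15) / 13! = 124903451312640000 / 6227020800 = 20058300.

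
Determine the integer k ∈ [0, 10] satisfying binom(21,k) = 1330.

C(21,k) increases on 0 ≤ k ≤ 10. C(21,2) = 210 and C(21,3) = 1330, so k = 3.

3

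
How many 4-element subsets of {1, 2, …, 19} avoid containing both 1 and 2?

All 4-subsets: C(19,4) = 3876. Those containing both fixed elements: C(17,2) = 136.
3876 − 136 = 3740.

3740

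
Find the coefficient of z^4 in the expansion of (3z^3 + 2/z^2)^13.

General term: C(13,j)·(3z^3)^j·(2/z^2)^(13-j), with z-exponent 3j − 2(13−j) = 5j − 26.
Set 5j − 26 = 4: j = 6.
C(13,6) = 1716; 3^6 = 729; 2^7 = 128.
Coefficient = 1716 · 729 · 128 = 160123392.

160123392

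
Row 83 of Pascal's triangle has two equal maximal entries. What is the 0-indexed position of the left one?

For odd n = 83, C(83,m) peaks at m = (n−1)/2 and (n+1)/2; the smaller is 41.

41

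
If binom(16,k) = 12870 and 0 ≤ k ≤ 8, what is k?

8

C(16,k) increases on 0 ≤ k ≤ 8. C(16,7) = 11440 and C(16,8) = 12870, so k = 8.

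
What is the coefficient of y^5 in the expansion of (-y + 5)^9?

-78750

The general term is C(9,j)·(-y)^j·(5)^(9-j); the y^5 term has j = 5.
C(9,5) = 126.
Coefficient = C(9,5) · (-1)^5 · 5^4 = 126 · (-1) · 625 = -78750.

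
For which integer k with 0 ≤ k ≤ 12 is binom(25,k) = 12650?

4

C(25,k) increases on 0 ≤ k ≤ 12. C(25,3) = 2300 and C(25,4) = 12650, so k = 4.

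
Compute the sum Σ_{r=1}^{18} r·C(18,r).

2359296

Differentiating (1+x)^18 and setting x=1: Σ r·C(18,r) = 18·2^17 = 2359296.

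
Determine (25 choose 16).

2042975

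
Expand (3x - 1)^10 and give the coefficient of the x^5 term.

-61236

The general term is C(10,j)·(3x)^j·(-1)^(10-j); the x^5 term has j = 5.
C(10,5) = 252.
Coefficient = C(10,5) · 3^5 · (-1)^5 = 252 · 243 · (-1) = -61236.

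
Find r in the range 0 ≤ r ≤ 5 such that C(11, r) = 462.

5

C(11,r) increases on 0 ≤ r ≤ 5. C(11,4) = 330 and C(11,5) = 462, so r = 5.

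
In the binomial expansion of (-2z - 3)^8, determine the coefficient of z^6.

The general term is C(8,j)·(-2z)^j·(-3)^(8-j); the z^6 term has j = 6.
C(8,6) = 28.
Coefficient = C(8,6) · (-2)^6 · (-3)^2 = 28 · 64 · 9 = 16128.

16128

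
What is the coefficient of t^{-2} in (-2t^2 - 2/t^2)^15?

General term: C(15,j)·(-2t^2)^j·(-2/t^2)^(15-j), with t-exponent 2j − 2(15−j) = 4j − 30.
Set 4j − 30 = -2: j = 7.
C(15,7) = 6435; (-2)^7 = -128; (-2)^8 = 256.
Coefficient = 6435 · (-128) · 256 = -210862080.

-210862080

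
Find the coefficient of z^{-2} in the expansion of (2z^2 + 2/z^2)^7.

4480

General term: C(7,j)·(2z^2)^j·(2/z^2)^(7-j), with z-exponent 2j − 2(7−j) = 4j − 14.
Set 4j − 14 = -2: j = 3.
C(7,3) = 35; 2^3 = 8; 2^4 = 16.
Coefficient = 35 · 8 · 16 = 4480.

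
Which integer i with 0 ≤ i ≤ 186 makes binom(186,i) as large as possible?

93

C(186,i) is maximized at i = 186/2 = 93.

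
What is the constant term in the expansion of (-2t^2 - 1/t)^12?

General term: C(12,j)·(-2t^2)^j·(-1/t)^(12-j), with t-exponent 2j − 1(12−j) = 3j − 12.
Set 3j − 12 = 0: j = 4.
C(12,4) = 495; (-2)^4 = 16; (-1)^8 = 1.
Coefficient = 495 · 16 · 1 = 7920.

7920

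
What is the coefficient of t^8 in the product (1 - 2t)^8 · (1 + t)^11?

1125

Coefficient of t^8 = Σ_{j} C(8,j)·(-2)^j·C(11,8-j)·1^(8-j) for j from 0 to 8.
= 165 + (-5280) + 51744 + (-206976) + 369600 + (-295680) + 98560 + (-11264) + 256 = 1125.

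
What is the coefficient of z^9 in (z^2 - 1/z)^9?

General term: C(9,j)·(z^2)^j·(-1/z)^(9-j), with z-exponent 2j − 1(9−j) = 3j − 9.
Set 3j − 9 = 9: j = 6.
C(9,6) = 84; 1^6 = 1; (-1)^3 = -1.
Coefficient = 84 · 1 · (-1) = -84.

-84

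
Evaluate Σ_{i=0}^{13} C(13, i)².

Σ C(13,i)² is the coefficient of x^13 in (1+x)^13(1+x)^13 = (1+x)^26, i.e. C(26,13) = 10400600.

10400600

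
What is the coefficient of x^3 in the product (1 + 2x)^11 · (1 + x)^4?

Coefficient of x^3 = Σ_{j} C(11,j)·2^j·C(4,3-j)·1^(3-j) for j from 0 to 3.
= 4 + 132 + 880 + 1320 = 2336.

2336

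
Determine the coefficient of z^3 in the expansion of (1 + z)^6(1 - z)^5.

Coefficient of z^3 = Σ_{j} C(6,j)·1^j·C(5,3-j)·(-1)^(3-j) for j from 0 to 3.
= (-10) + 60 + (-75) + 20 = -5.

-5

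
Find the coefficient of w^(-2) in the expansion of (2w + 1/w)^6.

60

General term: C(6,j)·(2w)^j·(1/w)^(6-j), with w-exponent 1j − 1(6−j) = 2j − 6.
Set 2j − 6 = -2: j = 2.
C(6,2) = 15; 2^2 = 4; 1^4 = 1.
Coefficient = 15 · 4 · 1 = 60.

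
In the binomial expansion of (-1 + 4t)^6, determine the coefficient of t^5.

-6144

The general term is C(6,j)·(-1)^j·(4t)^(6-j); the t^5 term has j = 1.
C(6,1) = 6.
Coefficient = C(6,1) · (-1)^1 · 4^5 = 6 · (-1) · 1024 = -6144.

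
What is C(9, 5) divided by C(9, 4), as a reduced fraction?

1

C(n,k+1)/C(n,k) = (n−k)/(k+1) = (9−4)/(4+1) = 5/5 = 1.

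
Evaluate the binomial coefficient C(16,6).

C(16,6) = (16·15·14·13·12·11) / 6! = 5765760 / 720 = 8008.

8008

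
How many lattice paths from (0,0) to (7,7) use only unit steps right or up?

Each path is a sequence of 14 steps with 7 rights: C(14,7) = 3432.

3432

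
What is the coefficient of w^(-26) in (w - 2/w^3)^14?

General term: C(14,j)·(w)^j·(-2/w^3)^(14-j), with w-exponent 1j − 3(14−j) = 4j − 42.
Set 4j − 42 = -26: j = 4.
C(14,4) = 1001; 1^4 = 1; (-2)^10 = 1024.
Coefficient = 1001 · 1 · 1024 = 1025024.

1025024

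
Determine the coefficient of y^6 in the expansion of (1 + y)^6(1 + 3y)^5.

Coefficient of y^6 = Σ_{j} C(6,j)·1^j·C(5,6-j)·3^(6-j) for j from 1 to 6.
= 1458 + 6075 + 5400 + 1350 + 90 + 1 = 14374.

14374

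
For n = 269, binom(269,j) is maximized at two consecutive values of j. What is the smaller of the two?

For odd n = 269, C(269,j) peaks at j = (n−1)/2 and (n+1)/2; the smaller is 134.

134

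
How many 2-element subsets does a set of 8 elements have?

C(8,2) = (8·7) / 2! = 56 / 2 = 28.

28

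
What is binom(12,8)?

C(12,8) = C(12,4) by symmetry.
C(12,4) = (12·11·10·9) / 4! = 11880 / 24 = 495.

495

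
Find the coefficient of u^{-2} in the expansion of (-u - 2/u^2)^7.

-280

General term: C(7,j)·(-u)^j·(-2/u^2)^(7-j), with u-exponent 1j − 2(7−j) = 3j − 14.
Set 3j − 14 = -2: j = 4.
C(7,4) = 35; (-1)^4 = 1; (-2)^3 = -8.
Coefficient = 35 · 1 · (-8) = -280.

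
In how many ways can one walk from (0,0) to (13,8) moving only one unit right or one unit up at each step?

203490

Each path is a sequence of 21 steps with 13 rights: C(21,13) = 203490.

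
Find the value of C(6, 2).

15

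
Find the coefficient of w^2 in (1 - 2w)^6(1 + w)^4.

Coefficient of w^2 = Σ_{j} C(6,j)·(-2)^j·C(4,2-j)·1^(2-j) for j from 0 to 2.
= 6 + (-48) + 60 = 18.

18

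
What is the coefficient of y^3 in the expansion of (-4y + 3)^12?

The general term is C(12,j)·(-4y)^j·(3)^(12-j); the y^3 term has j = 3.
C(12,3) = 220.
Coefficient = C(12,3) · (-4)^3 · 3^9 = 220 · (-64) · 19683 = -277136640.

-277136640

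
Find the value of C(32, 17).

C(32,17) = C(32,15) by symmetry.
C(32,15) = (32·31·30·29·28·27·26·25·24·23·22·21·20·19·18) / 15! = 739781100339240960000 / 1307674368000 = 565722720.

565722720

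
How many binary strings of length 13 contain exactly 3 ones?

286

Choose the 3 positions: C(13,3) = 286.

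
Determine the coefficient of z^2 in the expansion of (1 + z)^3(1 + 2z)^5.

73

Coefficient of z^2 = Σ_{j} C(3,j)·1^j·C(5,2-j)·2^(2-j) for j from 0 to 2.
= 40 + 30 + 3 = 73.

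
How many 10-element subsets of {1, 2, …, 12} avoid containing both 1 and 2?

All 10-subsets: C(12,10) = 66. Those containing both fixed elements: C(10,8) = 45.
66 − 45 = 21.

21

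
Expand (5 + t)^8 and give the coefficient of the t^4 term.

43750

The general term is C(8,j)·(5)^j·(t)^(8-j); the t^4 term has j = 4.
C(8,4) = 70.
Coefficient = C(8,4) · 5^4 = 70 · 625 = 43750.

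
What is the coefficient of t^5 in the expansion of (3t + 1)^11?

112266

The general term is C(11,j)·(3t)^j·(1)^(11-j); the t^5 term has j = 5.
C(11,5) = 462.
Coefficient = C(11,5) · 3^5 = 462 · 243 = 112266.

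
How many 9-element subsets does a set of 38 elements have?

163011640

C(38,9) = (38·37·36·35·34·33·32·31·30) / 9! = 59153663923200 / 362880 = 163011640.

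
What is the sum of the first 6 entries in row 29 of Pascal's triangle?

146596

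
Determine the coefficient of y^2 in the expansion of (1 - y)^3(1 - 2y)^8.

Coefficient of y^2 = Σ_{j} C(3,j)·(-1)^j·C(8,2-j)·(-2)^(2-j) for j from 0 to 2.
= 112 + 48 + 3 = 163.

163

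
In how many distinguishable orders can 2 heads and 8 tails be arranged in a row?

Choose positions for the heads: C(10,2) = 45.

45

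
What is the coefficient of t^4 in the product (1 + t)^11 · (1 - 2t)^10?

-270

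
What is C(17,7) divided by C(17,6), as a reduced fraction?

C(n,k+1)/C(n,k) = (n−k)/(k+1) = (17−6)/(6+1) = 11/7.

11/7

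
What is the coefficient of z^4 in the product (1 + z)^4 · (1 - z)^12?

-36

Coefficient of z^4 = Σ_{j} C(4,j)·1^j·C(12,4-j)·(-1)^(4-j) for j from 0 to 4.
= 495 + (-880) + 396 + (-48) + 1 = -36.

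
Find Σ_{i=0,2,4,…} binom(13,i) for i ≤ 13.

Even-i terms of row 13 sum to 2^12 = 4096.

4096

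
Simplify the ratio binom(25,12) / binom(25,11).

C(n,k+1)/C(n,k) = (n−k)/(k+1) = (25−11)/(11+1) = 14/12 = 7/6.

7/6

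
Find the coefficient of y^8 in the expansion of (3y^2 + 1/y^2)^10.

General term: C(10,j)·(3y^2)^j·(1/y^2)^(10-j), with y-exponent 2j − 2(10−j) = 4j − 20.
Set 4j − 20 = 8: j = 7.
C(10,7) = 120; 3^7 = 2187; 1^3 = 1.
Coefficient = 120 · 2187 · 1 = 262440.

262440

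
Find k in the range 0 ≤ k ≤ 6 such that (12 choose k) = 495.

4

C(12,k) increases on 0 ≤ k ≤ 6. C(12,3) = 220 and C(12,4) = 495, so k = 4.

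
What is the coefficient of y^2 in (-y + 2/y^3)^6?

General term: C(6,j)·(-y)^j·(2/y^3)^(6-j), with y-exponent 1j − 3(6−j) = 4j − 18.
Set 4j − 18 = 2: j = 5.
C(6,5) = 6; (-1)^5 = -1; 2^1 = 2.
Coefficient = 6 · (-1) · 2 = -12.

-12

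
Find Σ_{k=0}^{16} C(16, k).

Setting x = 1 in (1+x)^16 gives Σ C(16,k) = 2^16 = 65536.

65536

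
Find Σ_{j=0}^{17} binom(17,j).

131072

The entries of row 17 sum to 2^17 = 131072.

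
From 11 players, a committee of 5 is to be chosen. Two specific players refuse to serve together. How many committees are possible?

All 5-subsets: C(11,5) = 462. Those containing both fixed elements: C(9,3) = 84.
462 − 84 = 378.

378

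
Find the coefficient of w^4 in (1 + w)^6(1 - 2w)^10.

Coefficient of w^4 = Σ_{j} C(6,j)·1^j·C(10,4-j)·(-2)^(4-j) for j from 0 to 4.
= 3360 + (-5760) + 2700 + (-400) + 15 = -85.

-85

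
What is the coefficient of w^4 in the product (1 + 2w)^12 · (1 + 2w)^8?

(1 + 2w)^12(1 + 2w)^8 = (1 + 2w)^20, so the coefficient of w^4 is C(20,4)·2^4 = 4845·16 = 77520.

77520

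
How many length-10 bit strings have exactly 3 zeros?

120

Choose the 3 positions: C(10,3) = 120.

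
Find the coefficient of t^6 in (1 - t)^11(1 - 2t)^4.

18238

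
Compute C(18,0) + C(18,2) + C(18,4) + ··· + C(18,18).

Even-k terms of row 18 sum to 2^17 = 131072.

131072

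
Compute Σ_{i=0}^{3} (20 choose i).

1351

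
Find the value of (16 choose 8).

12870

C(16,8) = (16·15·14·13·12·11·10·9) / 8! = 518918400 / 40320 = 12870.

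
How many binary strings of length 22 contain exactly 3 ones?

Choose the 3 positions: C(22,3) = 1540.

1540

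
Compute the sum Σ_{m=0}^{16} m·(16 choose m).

Differentiating (1+x)^16 and setting x=1: Σ m·C(16,m) = 16·2^15 = 524288.

524288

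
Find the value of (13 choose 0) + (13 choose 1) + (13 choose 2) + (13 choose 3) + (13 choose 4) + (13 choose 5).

2380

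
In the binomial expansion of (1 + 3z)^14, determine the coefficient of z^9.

39405366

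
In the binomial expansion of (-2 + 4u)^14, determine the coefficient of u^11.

-12213813248

The general term is C(14,j)·(-2)^j·(4u)^(14-j); the u^11 term has j = 3.
C(14,3) = 364.
Coefficient = C(14,3) · (-2)^3 · 4^11 = 364 · (-8) · 4194304 = -12213813248.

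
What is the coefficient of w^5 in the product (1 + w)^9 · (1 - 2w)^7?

-294

Coefficient of w^5 = Σ_{j} C(9,j)·1^j·C(7,5-j)·(-2)^(5-j) for j from 0 to 5.
= (-672) + 5040 + (-10080) + 7056 + (-1764) + 126 = -294.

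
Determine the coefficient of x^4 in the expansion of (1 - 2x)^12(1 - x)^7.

Coefficient of x^4 = Σ_{j} C(12,j)·(-2)^j·C(7,4-j)·(-1)^(4-j) for j from 0 to 4.
= 35 + 840 + 5544 + 12320 + 7920 = 26659.

26659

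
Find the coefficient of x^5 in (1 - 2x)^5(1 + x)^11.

210

Coefficient of x^5 = Σ_{j} C(5,j)·(-2)^j·C(11,5-j)·1^(5-j) for j from 0 to 5.
= 462 + (-3300) + 6600 + (-4400) + 880 + (-32) = 210.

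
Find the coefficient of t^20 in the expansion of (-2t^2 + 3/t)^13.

-1437696

General term: C(13,j)·(-2t^2)^j·(3/t)^(13-j), with t-exponent 2j − 1(13−j) = 3j − 13.
Set 3j − 13 = 20: j = 11.
C(13,11) = 78; (-2)^11 = -2048; 3^2 = 9.
Coefficient = 78 · (-2048) · 9 = -1437696.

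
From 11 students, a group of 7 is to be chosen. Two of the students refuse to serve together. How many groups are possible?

All 7-subsets: C(11,7) = 330. Those containing both fixed elements: C(9,5) = 126.
330 − 126 = 204.

204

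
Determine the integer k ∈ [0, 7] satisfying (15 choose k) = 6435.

7

C(15,k) increases on 0 ≤ k ≤ 7. C(15,6) = 5005 and C(15,7) = 6435, so k = 7.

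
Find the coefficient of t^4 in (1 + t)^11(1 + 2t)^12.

Coefficient of t^4 = Σ_{j} C(11,j)·1^j·C(12,4-j)·2^(4-j) for j from 0 to 4.
= 7920 + 19360 + 14520 + 3960 + 330 = 46090.

46090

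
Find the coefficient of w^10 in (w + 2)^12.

The general term is C(12,j)·(w)^j·(2)^(12-j); the w^10 term has j = 10.
C(12,10) = 66.
Coefficient = C(12,10) · 2^2 = 66 · 4 = 264.

264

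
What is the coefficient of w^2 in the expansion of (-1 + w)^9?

The general term is C(9,j)·(-1)^j·(w)^(9-j); the w^2 term has j = 7.
C(9,7) = 36.
Coefficient = C(9,7) · (-1)^7 = 36 · (-1) = -36.

-36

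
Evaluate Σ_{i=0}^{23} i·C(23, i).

Since i·C(23,i) = 23·C(22,i−1), the sum is 23·2^22 = 23·4194304 = 96468992.

96468992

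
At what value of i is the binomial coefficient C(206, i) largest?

C(206,i) is maximized at i = 206/2 = 103.

103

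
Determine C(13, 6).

C(13,6) = (13·12·11·10·9·8) / 6! = 1235520 / 720 = 1716.

1716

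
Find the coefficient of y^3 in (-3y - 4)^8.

1548288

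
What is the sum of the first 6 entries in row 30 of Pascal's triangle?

1 + 30 + 435 + 4060 + 27405 + 142506 = 174437.

174437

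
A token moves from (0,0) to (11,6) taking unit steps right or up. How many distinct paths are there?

12376

Each path is a sequence of 17 steps with 11 rights: C(17,11) = 12376.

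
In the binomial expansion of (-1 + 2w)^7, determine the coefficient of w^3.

The general term is C(7,j)·(-1)^j·(2w)^(7-j); the w^3 term has j = 4.
C(7,4) = 35.
Coefficient = C(7,4) · 2^3 = 35 · 8 = 280.

280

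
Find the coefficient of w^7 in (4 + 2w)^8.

The general term is C(8,j)·(4)^j·(2w)^(8-j); the w^7 term has j = 1.
C(8,1) = 8.
Coefficient = C(8,1) · 4^1 · 2^7 = 8 · 4 · 128 = 4096.

4096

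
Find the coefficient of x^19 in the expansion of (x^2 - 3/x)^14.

-9828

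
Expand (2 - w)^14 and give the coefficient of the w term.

-114688

The general term is C(14,j)·(2)^j·(-w)^(14-j); the w^1 term has j = 13.
C(14,13) = 14.
Coefficient = C(14,13) · 2^13 · (-1)^1 = 14 · 8192 · (-1) = -114688.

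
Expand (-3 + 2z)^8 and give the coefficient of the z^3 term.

The general term is C(8,j)·(-3)^j·(2z)^(8-j); the z^3 term has j = 5.
C(8,5) = 56.
Coefficient = C(8,5) · (-3)^5 · 2^3 = 56 · (-243) · 8 = -108864.

-108864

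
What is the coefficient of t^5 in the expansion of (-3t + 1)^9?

The general term is C(9,j)·(-3t)^j·(1)^(9-j); the t^5 term has j = 5.
C(9,5) = 126.
Coefficient = C(9,5) · (-3)^5 = 126 · (-243) = -30618.

-30618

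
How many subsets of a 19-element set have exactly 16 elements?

969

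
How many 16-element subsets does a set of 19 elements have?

969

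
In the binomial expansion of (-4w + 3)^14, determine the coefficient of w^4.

15131660544

The general term is C(14,j)·(-4w)^j·(3)^(14-j); the w^4 term has j = 4.
C(14,4) = 1001.
Coefficient = C(14,4) · (-4)^4 · 3^10 = 1001 · 256 · 59049 = 15131660544.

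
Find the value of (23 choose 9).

C(23,9) = (23·22·21·20·19·18·17·16·15) / 9! = 296541907200 / 362880 = 817190.

817190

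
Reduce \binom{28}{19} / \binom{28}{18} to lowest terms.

10/19

C(n,k+1)/C(n,k) = (n−k)/(k+1) = (28−18)/(18+1) = 10/19.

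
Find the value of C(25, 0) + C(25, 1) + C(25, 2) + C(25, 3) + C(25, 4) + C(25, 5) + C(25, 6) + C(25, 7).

1 + 25 + 300 + 2300 + 12650 + 53130 + 177100 + 480700 = 726206.

726206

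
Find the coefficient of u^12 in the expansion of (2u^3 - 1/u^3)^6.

General term: C(6,j)·(2u^3)^j·(-1/u^3)^(6-j), with u-exponent 3j − 3(6−j) = 6j − 18.
Set 6j − 18 = 12: j = 5.
C(6,5) = 6; 2^5 = 32; (-1)^1 = -1.
Coefficient = 6 · 32 · (-1) = -192.

-192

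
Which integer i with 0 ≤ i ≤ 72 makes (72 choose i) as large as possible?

36

C(72,i) is maximized at i = 72/2 = 36.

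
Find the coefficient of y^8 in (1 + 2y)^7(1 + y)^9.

Coefficient of y^8 = Σ_{j} C(7,j)·2^j·C(9,8-j)·1^(8-j) for j from 0 to 7.
= 9 + 504 + 7056 + 35280 + 70560 + 56448 + 16128 + 1152 = 187137.

187137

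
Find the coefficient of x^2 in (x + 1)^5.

10

The general term is C(5,j)·(x)^j·(1)^(5-j); the x^2 term has j = 2.
C(5,2) = 10.
Coefficient = C(5,2) = 10.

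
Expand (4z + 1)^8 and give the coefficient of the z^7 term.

The general term is C(8,j)·(4z)^j·(1)^(8-j); the z^7 term has j = 7.
C(8,7) = 8.
Coefficient = C(8,7) · 4^7 = 8 · 16384 = 131072.

131072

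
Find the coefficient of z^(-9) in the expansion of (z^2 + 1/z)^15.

General term: C(15,j)·(z^2)^j·(1/z)^(15-j), with z-exponent 2j − 1(15−j) = 3j − 15.
Set 3j − 15 = -9: j = 2.
C(15,2) = 105; 1^2 = 1; 1^13 = 1.
Coefficient = 105 · 1 · 1 = 105.

105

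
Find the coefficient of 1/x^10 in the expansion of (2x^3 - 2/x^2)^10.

General term: C(10,j)·(2x^3)^j·(-2/x^2)^(10-j), with x-exponent 3j − 2(10−j) = 5j − 20.
Set 5j − 20 = -10: j = 2.
C(10,2) = 45; 2^2 = 4; (-2)^8 = 256.
Coefficient = 45 · 4 · 256 = 46080.

46080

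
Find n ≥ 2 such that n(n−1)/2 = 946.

44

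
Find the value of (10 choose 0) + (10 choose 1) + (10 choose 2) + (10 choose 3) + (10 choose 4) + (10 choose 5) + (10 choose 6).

1 + 10 + 45 + 120 + 210 + 252 + 210 = 848.

848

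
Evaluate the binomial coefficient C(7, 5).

21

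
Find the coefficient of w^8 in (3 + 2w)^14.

560431872

The general term is C(14,j)·(3)^j·(2w)^(14-j); the w^8 term has j = 6.
C(14,6) = 3003.
Coefficient = C(14,6) · 3^6 · 2^8 = 3003 · 729 · 256 = 560431872.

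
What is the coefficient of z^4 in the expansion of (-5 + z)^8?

43750

The general term is C(8,j)·(-5)^j·(z)^(8-j); the z^4 term has j = 4.
C(8,4) = 70.
Coefficient = C(8,4) · (-5)^4 = 70 · 625 = 43750.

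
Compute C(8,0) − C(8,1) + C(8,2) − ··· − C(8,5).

-21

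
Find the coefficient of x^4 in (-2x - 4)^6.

The general term is C(6,j)·(-2x)^j·(-4)^(6-j); the x^4 term has j = 4.
C(6,4) = 15.
Coefficient = C(6,4) · (-2)^4 · (-4)^2 = 15 · 16 · 16 = 3840.

3840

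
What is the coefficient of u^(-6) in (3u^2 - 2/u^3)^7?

General term: C(7,j)·(3u^2)^j·(-2/u^3)^(7-j), with u-exponent 2j − 3(7−j) = 5j − 21.
Set 5j − 21 = -6: j = 3.
C(7,3) = 35; 3^3 = 27; (-2)^4 = 16.
Coefficient = 35 · 27 · 16 = 15120.

15120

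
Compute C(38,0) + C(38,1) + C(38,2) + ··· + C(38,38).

274877906944

Setting x = 1 in (1+x)^38 gives Σ C(38,j) = 2^38 = 274877906944.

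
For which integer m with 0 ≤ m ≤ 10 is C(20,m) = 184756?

10

C(20,m) increases on 0 ≤ m ≤ 10. C(20,9) = 167960 and C(20,10) = 184756, so m = 10.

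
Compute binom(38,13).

C(38,13) = (38·37·36·35·34·33·32·31·30·29·28·27·26) / 13! = 33719008124158156800 / 6227020800 = 5414950296.

5414950296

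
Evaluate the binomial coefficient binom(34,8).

18156204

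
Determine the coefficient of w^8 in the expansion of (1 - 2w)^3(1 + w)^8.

-159

Coefficient of w^8 = Σ_{j} C(3,j)·(-2)^j·C(8,8-j)·1^(8-j) for j from 0 to 3.
= 1 + (-48) + 336 + (-448) = -159.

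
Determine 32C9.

28048800

C(32,9) = (32·31·30·29·28·27·26·25·24) / 9! = 10178348544000 / 362880 = 28048800.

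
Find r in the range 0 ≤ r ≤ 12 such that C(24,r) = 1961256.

C(24,r) increases on 0 ≤ r ≤ 12. C(24,9) = 1307504 and C(24,10) = 1961256, so r = 10.

10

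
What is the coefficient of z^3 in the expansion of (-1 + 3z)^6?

-540

The general term is C(6,j)·(-1)^j·(3z)^(6-j); the z^3 term has j = 3.
C(6,3) = 20.
Coefficient = C(6,3) · (-1)^3 · 3^3 = 20 · (-1) · 27 = -540.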